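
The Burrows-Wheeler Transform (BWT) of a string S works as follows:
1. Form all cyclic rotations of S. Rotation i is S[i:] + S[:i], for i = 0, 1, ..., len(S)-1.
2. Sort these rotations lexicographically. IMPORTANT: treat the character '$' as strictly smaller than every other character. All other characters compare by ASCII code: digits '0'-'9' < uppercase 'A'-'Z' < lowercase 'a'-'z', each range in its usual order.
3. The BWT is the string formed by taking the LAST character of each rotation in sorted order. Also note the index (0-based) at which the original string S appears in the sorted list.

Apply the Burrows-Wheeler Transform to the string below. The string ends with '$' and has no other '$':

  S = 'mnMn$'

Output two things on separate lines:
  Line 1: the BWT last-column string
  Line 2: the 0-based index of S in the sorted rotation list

All 5 rotations (rotation i = S[i:]+S[:i]):
  rot[0] = mnMn$
  rot[1] = nMn$m
  rot[2] = Mn$mn
  rot[3] = n$mnM
  rot[4] = $mnMn
Sorted (with $ < everything):
  sorted[0] = $mnMn  (last char: 'n')
  sorted[1] = Mn$mn  (last char: 'n')
  sorted[2] = mnMn$  (last char: '$')
  sorted[3] = n$mnM  (last char: 'M')
  sorted[4] = nMn$m  (last char: 'm')
Last column: nn$Mm
Original string S is at sorted index 2

Answer: nn$Mm
2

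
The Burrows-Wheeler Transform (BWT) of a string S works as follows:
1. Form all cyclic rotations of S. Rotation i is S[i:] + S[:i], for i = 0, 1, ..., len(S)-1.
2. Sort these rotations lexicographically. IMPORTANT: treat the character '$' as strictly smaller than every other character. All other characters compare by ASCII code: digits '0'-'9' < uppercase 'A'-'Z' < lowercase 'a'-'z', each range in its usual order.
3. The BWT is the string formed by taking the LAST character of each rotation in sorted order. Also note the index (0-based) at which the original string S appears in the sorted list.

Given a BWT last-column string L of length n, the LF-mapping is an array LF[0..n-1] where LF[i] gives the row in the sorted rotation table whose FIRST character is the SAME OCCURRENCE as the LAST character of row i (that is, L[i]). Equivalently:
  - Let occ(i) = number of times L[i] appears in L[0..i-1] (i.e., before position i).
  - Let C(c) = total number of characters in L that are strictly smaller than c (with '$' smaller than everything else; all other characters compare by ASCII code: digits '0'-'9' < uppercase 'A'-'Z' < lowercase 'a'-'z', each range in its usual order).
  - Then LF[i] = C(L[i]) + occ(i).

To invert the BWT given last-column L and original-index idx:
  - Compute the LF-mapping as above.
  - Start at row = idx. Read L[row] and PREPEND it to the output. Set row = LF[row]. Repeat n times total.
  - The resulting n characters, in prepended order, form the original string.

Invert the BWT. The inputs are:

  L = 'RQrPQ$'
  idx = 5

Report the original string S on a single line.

LF mapping: 4 2 5 1 3 0
Walk LF starting at row 5, prepending L[row]:
  step 1: row=5, L[5]='$', prepend. Next row=LF[5]=0
  step 2: row=0, L[0]='R', prepend. Next row=LF[0]=4
  step 3: row=4, L[4]='Q', prepend. Next row=LF[4]=3
  step 4: row=3, L[3]='P', prepend. Next row=LF[3]=1
  step 5: row=1, L[1]='Q', prepend. Next row=LF[1]=2
  step 6: row=2, L[2]='r', prepend. Next row=LF[2]=5
Reversed output: rQPQR$

Answer: rQPQR$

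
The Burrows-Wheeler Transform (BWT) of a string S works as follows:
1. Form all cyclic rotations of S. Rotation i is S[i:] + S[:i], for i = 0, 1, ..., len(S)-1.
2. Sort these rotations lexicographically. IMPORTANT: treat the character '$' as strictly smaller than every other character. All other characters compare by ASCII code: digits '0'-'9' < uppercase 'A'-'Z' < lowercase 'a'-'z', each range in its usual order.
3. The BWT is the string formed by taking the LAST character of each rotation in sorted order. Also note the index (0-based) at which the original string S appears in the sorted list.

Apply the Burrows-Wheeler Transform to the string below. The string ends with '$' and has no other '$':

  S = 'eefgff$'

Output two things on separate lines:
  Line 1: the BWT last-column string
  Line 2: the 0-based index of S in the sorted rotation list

All 7 rotations (rotation i = S[i:]+S[:i]):
  rot[0] = eefgff$
  rot[1] = efgff$e
  rot[2] = fgff$ee
  rot[3] = gff$eef
  rot[4] = ff$eefg
  rot[5] = f$eefgf
  rot[6] = $eefgff
Sorted (with $ < everything):
  sorted[0] = $eefgff  (last char: 'f')
  sorted[1] = eefgff$  (last char: '$')
  sorted[2] = efgff$e  (last char: 'e')
  sorted[3] = f$eefgf  (last char: 'f')
  sorted[4] = ff$eefg  (last char: 'g')
  sorted[5] = fgff$ee  (last char: 'e')
  sorted[6] = gff$eef  (last char: 'f')
Last column: f$efgef
Original string S is at sorted index 1

Answer: f$efgef
1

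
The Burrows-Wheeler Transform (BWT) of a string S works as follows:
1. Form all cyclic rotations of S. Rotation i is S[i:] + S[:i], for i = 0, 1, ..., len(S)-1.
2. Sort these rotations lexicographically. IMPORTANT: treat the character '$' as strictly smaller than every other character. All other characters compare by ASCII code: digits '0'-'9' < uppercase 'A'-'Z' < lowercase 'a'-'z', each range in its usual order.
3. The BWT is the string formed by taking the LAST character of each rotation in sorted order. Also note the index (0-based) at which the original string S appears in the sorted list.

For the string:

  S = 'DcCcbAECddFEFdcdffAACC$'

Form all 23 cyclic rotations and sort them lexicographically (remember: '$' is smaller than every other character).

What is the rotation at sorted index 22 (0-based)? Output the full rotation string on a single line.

All 23 rotations (rotation i = S[i:]+S[:i]):
  rot[0] = DcCcbAECddFEFdcdffAACC$
  rot[1] = cCcbAECddFEFdcdffAACC$D
  rot[2] = CcbAECddFEFdcdffAACC$Dc
  rot[3] = cbAECddFEFdcdffAACC$DcC
  rot[4] = bAECddFEFdcdffAACC$DcCc
  rot[5] = AECddFEFdcdffAACC$DcCcb
  rot[6] = ECddFEFdcdffAACC$DcCcbA
  rot[7] = CddFEFdcdffAACC$DcCcbAE
  rot[8] = ddFEFdcdffAACC$DcCcbAEC
  rot[9] = dFEFdcdffAACC$DcCcbAECd
  rot[10] = FEFdcdffAACC$DcCcbAECdd
  rot[11] = EFdcdffAACC$DcCcbAECddF
  rot[12] = FdcdffAACC$DcCcbAECddFE
  rot[13] = dcdffAACC$DcCcbAECddFEF
  rot[14] = cdffAACC$DcCcbAECddFEFd
  rot[15] = dffAACC$DcCcbAECddFEFdc
  rot[16] = ffAACC$DcCcbAECddFEFdcd
  rot[17] = fAACC$DcCcbAECddFEFdcdf
  rot[18] = AACC$DcCcbAECddFEFdcdff
  rot[19] = ACC$DcCcbAECddFEFdcdffA
  rot[20] = CC$DcCcbAECddFEFdcdffAA
  rot[21] = C$DcCcbAECddFEFdcdffAAC
  rot[22] = $DcCcbAECddFEFdcdffAACC
Sorted (with $ < everything):
  sorted[0] = $DcCcbAECddFEFdcdffAACC
  sorted[1] = AACC$DcCcbAECddFEFdcdff
  sorted[2] = ACC$DcCcbAECddFEFdcdffA
  sorted[3] = AECddFEFdcdffAACC$DcCcb
  sorted[4] = C$DcCcbAECddFEFdcdffAAC
  sorted[5] = CC$DcCcbAECddFEFdcdffAA
  sorted[6] = CcbAECddFEFdcdffAACC$Dc
  sorted[7] = CddFEFdcdffAACC$DcCcbAE
  sorted[8] = DcCcbAECddFEFdcdffAACC$
  sorted[9] = ECddFEFdcdffAACC$DcCcbA
  sorted[10] = EFdcdffAACC$DcCcbAECddF
  sorted[11] = FEFdcdffAACC$DcCcbAECdd
  sorted[12] = FdcdffAACC$DcCcbAECddFE
  sorted[13] = bAECddFEFdcdffAACC$DcCc
  sorted[14] = cCcbAECddFEFdcdffAACC$D
  sorted[15] = cbAECddFEFdcdffAACC$DcC
  sorted[16] = cdffAACC$DcCcbAECddFEFd
  sorted[17] = dFEFdcdffAACC$DcCcbAECd
  sorted[18] = dcdffAACC$DcCcbAECddFEF
  sorted[19] = ddFEFdcdffAACC$DcCcbAEC
  sorted[20] = dffAACC$DcCcbAECddFEFdc
  sorted[21] = fAACC$DcCcbAECddFEFdcdf
  sorted[22] = ffAACC$DcCcbAECddFEFdcd
sorted[22] = ffAACC$DcCcbAECddFEFdcd

Answer: ffAACC$DcCcbAECddFEFdcd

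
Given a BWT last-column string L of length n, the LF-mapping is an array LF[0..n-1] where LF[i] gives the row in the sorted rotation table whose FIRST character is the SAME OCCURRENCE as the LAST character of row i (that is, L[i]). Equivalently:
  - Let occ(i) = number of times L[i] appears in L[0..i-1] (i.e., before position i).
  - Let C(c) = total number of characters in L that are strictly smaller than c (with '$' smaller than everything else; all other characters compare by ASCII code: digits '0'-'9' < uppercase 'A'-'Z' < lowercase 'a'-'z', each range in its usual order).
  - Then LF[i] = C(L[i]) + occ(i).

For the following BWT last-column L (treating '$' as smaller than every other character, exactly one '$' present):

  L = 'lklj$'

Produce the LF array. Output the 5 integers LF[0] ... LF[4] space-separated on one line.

Char counts: '$':1, 'j':1, 'k':1, 'l':2
C (first-col start): C('$')=0, C('j')=1, C('k')=2, C('l')=3
L[0]='l': occ=0, LF[0]=C('l')+0=3+0=3
L[1]='k': occ=0, LF[1]=C('k')+0=2+0=2
L[2]='l': occ=1, LF[2]=C('l')+1=3+1=4
L[3]='j': occ=0, LF[3]=C('j')+0=1+0=1
L[4]='$': occ=0, LF[4]=C('$')+0=0+0=0

Answer: 3 2 4 1 0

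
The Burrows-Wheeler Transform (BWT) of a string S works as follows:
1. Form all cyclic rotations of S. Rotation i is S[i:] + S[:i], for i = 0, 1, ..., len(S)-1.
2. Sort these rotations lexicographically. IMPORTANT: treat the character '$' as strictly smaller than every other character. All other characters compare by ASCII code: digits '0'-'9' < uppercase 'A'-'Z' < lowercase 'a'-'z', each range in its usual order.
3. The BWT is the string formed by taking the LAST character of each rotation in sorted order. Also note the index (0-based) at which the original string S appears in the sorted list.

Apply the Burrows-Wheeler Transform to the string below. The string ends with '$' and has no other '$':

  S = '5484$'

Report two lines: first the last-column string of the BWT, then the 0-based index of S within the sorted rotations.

Answer: 485$4
3

Derivation:
All 5 rotations (rotation i = S[i:]+S[:i]):
  rot[0] = 5484$
  rot[1] = 484$5
  rot[2] = 84$54
  rot[3] = 4$548
  rot[4] = $5484
Sorted (with $ < everything):
  sorted[0] = $5484  (last char: '4')
  sorted[1] = 4$548  (last char: '8')
  sorted[2] = 484$5  (last char: '5')
  sorted[3] = 5484$  (last char: '$')
  sorted[4] = 84$54  (last char: '4')
Last column: 485$4
Original string S is at sorted index 3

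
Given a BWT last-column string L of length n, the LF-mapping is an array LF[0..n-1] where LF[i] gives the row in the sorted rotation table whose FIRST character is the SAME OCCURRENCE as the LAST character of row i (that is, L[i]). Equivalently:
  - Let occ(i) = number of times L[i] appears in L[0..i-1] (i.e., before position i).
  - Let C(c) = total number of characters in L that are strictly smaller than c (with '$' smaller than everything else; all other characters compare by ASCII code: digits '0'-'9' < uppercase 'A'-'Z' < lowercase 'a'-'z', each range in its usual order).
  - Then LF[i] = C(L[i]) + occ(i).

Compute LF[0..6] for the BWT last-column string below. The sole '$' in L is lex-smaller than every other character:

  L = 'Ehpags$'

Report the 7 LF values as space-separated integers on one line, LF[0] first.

Char counts: '$':1, 'E':1, 'a':1, 'g':1, 'h':1, 'p':1, 's':1
C (first-col start): C('$')=0, C('E')=1, C('a')=2, C('g')=3, C('h')=4, C('p')=5, C('s')=6
L[0]='E': occ=0, LF[0]=C('E')+0=1+0=1
L[1]='h': occ=0, LF[1]=C('h')+0=4+0=4
L[2]='p': occ=0, LF[2]=C('p')+0=5+0=5
L[3]='a': occ=0, LF[3]=C('a')+0=2+0=2
L[4]='g': occ=0, LF[4]=C('g')+0=3+0=3
L[5]='s': occ=0, LF[5]=C('s')+0=6+0=6
L[6]='$': occ=0, LF[6]=C('$')+0=0+0=0

Answer: 1 4 5 2 3 6 0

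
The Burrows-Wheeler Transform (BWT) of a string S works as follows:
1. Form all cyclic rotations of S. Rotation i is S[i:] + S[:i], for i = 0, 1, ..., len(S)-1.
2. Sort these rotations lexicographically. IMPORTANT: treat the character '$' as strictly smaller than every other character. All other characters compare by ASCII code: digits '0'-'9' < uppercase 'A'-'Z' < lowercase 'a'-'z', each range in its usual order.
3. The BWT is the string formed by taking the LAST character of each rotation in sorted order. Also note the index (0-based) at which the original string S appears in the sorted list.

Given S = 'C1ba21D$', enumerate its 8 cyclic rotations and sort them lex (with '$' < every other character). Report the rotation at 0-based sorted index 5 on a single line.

Answer: D$C1ba21

Derivation:
All 8 rotations (rotation i = S[i:]+S[:i]):
  rot[0] = C1ba21D$
  rot[1] = 1ba21D$C
  rot[2] = ba21D$C1
  rot[3] = a21D$C1b
  rot[4] = 21D$C1ba
  rot[5] = 1D$C1ba2
  rot[6] = D$C1ba21
  rot[7] = $C1ba21D
Sorted (with $ < everything):
  sorted[0] = $C1ba21D
  sorted[1] = 1D$C1ba2
  sorted[2] = 1ba21D$C
  sorted[3] = 21D$C1ba
  sorted[4] = C1ba21D$
  sorted[5] = D$C1ba21
  sorted[6] = a21D$C1b
  sorted[7] = ba21D$C1
sorted[5] = D$C1ba21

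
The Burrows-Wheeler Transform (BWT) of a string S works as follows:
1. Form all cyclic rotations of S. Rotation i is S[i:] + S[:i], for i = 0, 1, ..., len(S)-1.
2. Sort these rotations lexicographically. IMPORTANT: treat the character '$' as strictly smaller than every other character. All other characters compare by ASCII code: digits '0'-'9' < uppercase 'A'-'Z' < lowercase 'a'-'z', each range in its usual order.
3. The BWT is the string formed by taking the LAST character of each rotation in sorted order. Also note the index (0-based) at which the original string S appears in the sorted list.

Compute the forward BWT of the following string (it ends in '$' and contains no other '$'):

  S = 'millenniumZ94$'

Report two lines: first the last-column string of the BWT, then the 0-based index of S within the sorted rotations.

Answer: 49Zmlmnliu$nei
10

Derivation:
All 14 rotations (rotation i = S[i:]+S[:i]):
  rot[0] = millenniumZ94$
  rot[1] = illenniumZ94$m
  rot[2] = llenniumZ94$mi
  rot[3] = lenniumZ94$mil
  rot[4] = enniumZ94$mill
  rot[5] = nniumZ94$mille
  rot[6] = niumZ94$millen
  rot[7] = iumZ94$millenn
  rot[8] = umZ94$millenni
  rot[9] = mZ94$millenniu
  rot[10] = Z94$millennium
  rot[11] = 94$millenniumZ
  rot[12] = 4$millenniumZ9
  rot[13] = $millenniumZ94
Sorted (with $ < everything):
  sorted[0] = $millenniumZ94  (last char: '4')
  sorted[1] = 4$millenniumZ9  (last char: '9')
  sorted[2] = 94$millenniumZ  (last char: 'Z')
  sorted[3] = Z94$millennium  (last char: 'm')
  sorted[4] = enniumZ94$mill  (last char: 'l')
  sorted[5] = illenniumZ94$m  (last char: 'm')
  sorted[6] = iumZ94$millenn  (last char: 'n')
  sorted[7] = lenniumZ94$mil  (last char: 'l')
  sorted[8] = llenniumZ94$mi  (last char: 'i')
  sorted[9] = mZ94$millenniu  (last char: 'u')
  sorted[10] = millenniumZ94$  (last char: '$')
  sorted[11] = niumZ94$millen  (last char: 'n')
  sorted[12] = nniumZ94$mille  (last char: 'e')
  sorted[13] = umZ94$millenni  (last char: 'i')
Last column: 49Zmlmnliu$nei
Original string S is at sorted index 10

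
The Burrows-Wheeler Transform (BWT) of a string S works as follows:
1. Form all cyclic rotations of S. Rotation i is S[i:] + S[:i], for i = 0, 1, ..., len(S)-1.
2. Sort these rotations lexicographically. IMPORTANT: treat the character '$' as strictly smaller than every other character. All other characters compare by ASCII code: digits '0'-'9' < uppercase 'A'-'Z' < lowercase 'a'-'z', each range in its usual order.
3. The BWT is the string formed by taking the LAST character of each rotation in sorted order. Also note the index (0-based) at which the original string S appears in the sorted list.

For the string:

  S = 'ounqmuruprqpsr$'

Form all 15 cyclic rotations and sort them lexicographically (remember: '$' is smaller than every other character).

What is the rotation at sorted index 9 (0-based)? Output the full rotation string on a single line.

Answer: rqpsr$ounqmurup

Derivation:
All 15 rotations (rotation i = S[i:]+S[:i]):
  rot[0] = ounqmuruprqpsr$
  rot[1] = unqmuruprqpsr$o
  rot[2] = nqmuruprqpsr$ou
  rot[3] = qmuruprqpsr$oun
  rot[4] = muruprqpsr$ounq
  rot[5] = uruprqpsr$ounqm
  rot[6] = ruprqpsr$ounqmu
  rot[7] = uprqpsr$ounqmur
  rot[8] = prqpsr$ounqmuru
  rot[9] = rqpsr$ounqmurup
  rot[10] = qpsr$ounqmurupr
  rot[11] = psr$ounqmuruprq
  rot[12] = sr$ounqmuruprqp
  rot[13] = r$ounqmuruprqps
  rot[14] = $ounqmuruprqpsr
Sorted (with $ < everything):
  sorted[0] = $ounqmuruprqpsr
  sorted[1] = muruprqpsr$ounq
  sorted[2] = nqmuruprqpsr$ou
  sorted[3] = ounqmuruprqpsr$
  sorted[4] = prqpsr$ounqmuru
  sorted[5] = psr$ounqmuruprq
  sorted[6] = qmuruprqpsr$oun
  sorted[7] = qpsr$ounqmurupr
  sorted[8] = r$ounqmuruprqps
  sorted[9] = rqpsr$ounqmurup
  sorted[10] = ruprqpsr$ounqmu
  sorted[11] = sr$ounqmuruprqp
  sorted[12] = unqmuruprqpsr$o
  sorted[13] = uprqpsr$ounqmur
  sorted[14] = uruprqpsr$ounqm
sorted[9] = rqpsr$ounqmurup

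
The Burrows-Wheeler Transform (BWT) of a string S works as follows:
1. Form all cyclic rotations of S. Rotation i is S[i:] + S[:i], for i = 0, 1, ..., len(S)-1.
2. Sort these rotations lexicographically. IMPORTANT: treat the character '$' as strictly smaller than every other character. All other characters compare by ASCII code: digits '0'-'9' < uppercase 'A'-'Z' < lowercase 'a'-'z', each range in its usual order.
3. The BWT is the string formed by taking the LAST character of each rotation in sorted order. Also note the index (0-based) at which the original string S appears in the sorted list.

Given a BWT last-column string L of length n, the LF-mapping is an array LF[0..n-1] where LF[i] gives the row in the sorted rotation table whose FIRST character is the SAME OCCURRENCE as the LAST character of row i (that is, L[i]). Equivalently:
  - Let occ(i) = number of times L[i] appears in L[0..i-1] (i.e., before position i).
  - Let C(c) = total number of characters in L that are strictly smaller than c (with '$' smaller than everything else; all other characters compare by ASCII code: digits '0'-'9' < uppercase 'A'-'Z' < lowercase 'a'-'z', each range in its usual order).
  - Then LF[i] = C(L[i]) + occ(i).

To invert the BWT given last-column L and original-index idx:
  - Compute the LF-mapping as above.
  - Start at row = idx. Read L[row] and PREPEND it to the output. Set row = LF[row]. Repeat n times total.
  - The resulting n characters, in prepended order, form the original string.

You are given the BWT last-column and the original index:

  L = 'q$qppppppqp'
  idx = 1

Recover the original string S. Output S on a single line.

Answer: ppppqqpppq$

Derivation:
LF mapping: 8 0 9 1 2 3 4 5 6 10 7
Walk LF starting at row 1, prepending L[row]:
  step 1: row=1, L[1]='$', prepend. Next row=LF[1]=0
  step 2: row=0, L[0]='q', prepend. Next row=LF[0]=8
  step 3: row=8, L[8]='p', prepend. Next row=LF[8]=6
  step 4: row=6, L[6]='p', prepend. Next row=LF[6]=4
  step 5: row=4, L[4]='p', prepend. Next row=LF[4]=2
  step 6: row=2, L[2]='q', prepend. Next row=LF[2]=9
  step 7: row=9, L[9]='q', prepend. Next row=LF[9]=10
  step 8: row=10, L[10]='p', prepend. Next row=LF[10]=7
  step 9: row=7, L[7]='p', prepend. Next row=LF[7]=5
  step 10: row=5, L[5]='p', prepend. Next row=LF[5]=3
  step 11: row=3, L[3]='p', prepend. Next row=LF[3]=1
Reversed output: ppppqqpppq$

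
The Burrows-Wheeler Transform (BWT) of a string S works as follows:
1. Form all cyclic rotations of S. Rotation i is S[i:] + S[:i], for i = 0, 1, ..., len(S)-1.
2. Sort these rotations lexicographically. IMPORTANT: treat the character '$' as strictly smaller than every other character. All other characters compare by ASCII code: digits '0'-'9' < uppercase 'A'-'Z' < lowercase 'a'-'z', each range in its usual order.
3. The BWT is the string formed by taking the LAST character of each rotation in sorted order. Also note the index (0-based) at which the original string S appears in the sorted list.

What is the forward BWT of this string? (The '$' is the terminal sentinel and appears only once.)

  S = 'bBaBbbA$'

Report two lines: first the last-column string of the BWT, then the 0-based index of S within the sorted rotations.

Answer: AbbaBb$B
6

Derivation:
All 8 rotations (rotation i = S[i:]+S[:i]):
  rot[0] = bBaBbbA$
  rot[1] = BaBbbA$b
  rot[2] = aBbbA$bB
  rot[3] = BbbA$bBa
  rot[4] = bbA$bBaB
  rot[5] = bA$bBaBb
  rot[6] = A$bBaBbb
  rot[7] = $bBaBbbA
Sorted (with $ < everything):
  sorted[0] = $bBaBbbA  (last char: 'A')
  sorted[1] = A$bBaBbb  (last char: 'b')
  sorted[2] = BaBbbA$b  (last char: 'b')
  sorted[3] = BbbA$bBa  (last char: 'a')
  sorted[4] = aBbbA$bB  (last char: 'B')
  sorted[5] = bA$bBaBb  (last char: 'b')
  sorted[6] = bBaBbbA$  (last char: '$')
  sorted[7] = bbA$bBaB  (last char: 'B')
Last column: AbbaBb$B
Original string S is at sorted index 6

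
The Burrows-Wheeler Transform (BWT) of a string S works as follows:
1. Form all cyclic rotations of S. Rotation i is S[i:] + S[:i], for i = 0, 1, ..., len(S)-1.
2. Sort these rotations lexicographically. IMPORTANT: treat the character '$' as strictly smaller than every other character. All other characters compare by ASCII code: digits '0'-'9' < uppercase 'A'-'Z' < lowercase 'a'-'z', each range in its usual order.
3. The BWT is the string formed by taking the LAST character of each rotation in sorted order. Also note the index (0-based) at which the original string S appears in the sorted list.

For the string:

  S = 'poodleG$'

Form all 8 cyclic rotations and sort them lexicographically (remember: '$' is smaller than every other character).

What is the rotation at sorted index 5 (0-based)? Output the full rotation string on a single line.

All 8 rotations (rotation i = S[i:]+S[:i]):
  rot[0] = poodleG$
  rot[1] = oodleG$p
  rot[2] = odleG$po
  rot[3] = dleG$poo
  rot[4] = leG$pood
  rot[5] = eG$poodl
  rot[6] = G$poodle
  rot[7] = $poodleG
Sorted (with $ < everything):
  sorted[0] = $poodleG
  sorted[1] = G$poodle
  sorted[2] = dleG$poo
  sorted[3] = eG$poodl
  sorted[4] = leG$pood
  sorted[5] = odleG$po
  sorted[6] = oodleG$p
  sorted[7] = poodleG$
sorted[5] = odleG$po

Answer: odleG$po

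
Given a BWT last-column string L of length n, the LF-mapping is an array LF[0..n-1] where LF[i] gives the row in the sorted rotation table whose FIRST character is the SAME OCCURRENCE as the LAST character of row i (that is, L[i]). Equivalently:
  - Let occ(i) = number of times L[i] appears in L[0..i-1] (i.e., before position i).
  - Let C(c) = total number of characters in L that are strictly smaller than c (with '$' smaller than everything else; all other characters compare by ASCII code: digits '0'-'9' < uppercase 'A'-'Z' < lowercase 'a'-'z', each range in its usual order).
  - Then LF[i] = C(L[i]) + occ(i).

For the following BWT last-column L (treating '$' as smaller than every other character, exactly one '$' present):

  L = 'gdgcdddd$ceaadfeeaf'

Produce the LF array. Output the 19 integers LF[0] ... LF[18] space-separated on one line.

Answer: 17 6 18 4 7 8 9 10 0 5 12 1 2 11 15 13 14 3 16

Derivation:
Char counts: '$':1, 'a':3, 'c':2, 'd':6, 'e':3, 'f':2, 'g':2
C (first-col start): C('$')=0, C('a')=1, C('c')=4, C('d')=6, C('e')=12, C('f')=15, C('g')=17
L[0]='g': occ=0, LF[0]=C('g')+0=17+0=17
L[1]='d': occ=0, LF[1]=C('d')+0=6+0=6
L[2]='g': occ=1, LF[2]=C('g')+1=17+1=18
L[3]='c': occ=0, LF[3]=C('c')+0=4+0=4
L[4]='d': occ=1, LF[4]=C('d')+1=6+1=7
L[5]='d': occ=2, LF[5]=C('d')+2=6+2=8
L[6]='d': occ=3, LF[6]=C('d')+3=6+3=9
L[7]='d': occ=4, LF[7]=C('d')+4=6+4=10
L[8]='$': occ=0, LF[8]=C('$')+0=0+0=0
L[9]='c': occ=1, LF[9]=C('c')+1=4+1=5
L[10]='e': occ=0, LF[10]=C('e')+0=12+0=12
L[11]='a': occ=0, LF[11]=C('a')+0=1+0=1
L[12]='a': occ=1, LF[12]=C('a')+1=1+1=2
L[13]='d': occ=5, LF[13]=C('d')+5=6+5=11
L[14]='f': occ=0, LF[14]=C('f')+0=15+0=15
L[15]='e': occ=1, LF[15]=C('e')+1=12+1=13
L[16]='e': occ=2, LF[16]=C('e')+2=12+2=14
L[17]='a': occ=2, LF[17]=C('a')+2=1+2=3
L[18]='f': occ=1, LF[18]=C('f')+1=15+1=16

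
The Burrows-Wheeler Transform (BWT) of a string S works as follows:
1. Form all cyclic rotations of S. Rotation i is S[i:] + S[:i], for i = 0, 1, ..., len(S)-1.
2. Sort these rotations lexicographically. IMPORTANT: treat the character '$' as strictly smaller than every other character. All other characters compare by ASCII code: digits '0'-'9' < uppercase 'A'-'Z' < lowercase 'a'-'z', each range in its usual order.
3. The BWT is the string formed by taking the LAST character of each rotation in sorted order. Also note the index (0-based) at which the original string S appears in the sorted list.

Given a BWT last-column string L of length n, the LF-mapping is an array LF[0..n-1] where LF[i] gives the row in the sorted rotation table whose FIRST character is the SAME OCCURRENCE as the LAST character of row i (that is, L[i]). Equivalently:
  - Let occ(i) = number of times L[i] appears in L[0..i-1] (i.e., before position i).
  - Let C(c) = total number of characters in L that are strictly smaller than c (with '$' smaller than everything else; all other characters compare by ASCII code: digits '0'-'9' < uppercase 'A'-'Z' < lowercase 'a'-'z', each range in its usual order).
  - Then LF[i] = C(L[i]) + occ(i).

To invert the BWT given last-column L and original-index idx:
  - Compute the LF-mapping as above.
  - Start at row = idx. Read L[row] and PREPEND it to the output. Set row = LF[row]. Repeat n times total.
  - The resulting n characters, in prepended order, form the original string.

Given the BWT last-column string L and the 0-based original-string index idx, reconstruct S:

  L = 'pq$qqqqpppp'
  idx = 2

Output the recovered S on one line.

LF mapping: 1 6 0 7 8 9 10 2 3 4 5
Walk LF starting at row 2, prepending L[row]:
  step 1: row=2, L[2]='$', prepend. Next row=LF[2]=0
  step 2: row=0, L[0]='p', prepend. Next row=LF[0]=1
  step 3: row=1, L[1]='q', prepend. Next row=LF[1]=6
  step 4: row=6, L[6]='q', prepend. Next row=LF[6]=10
  step 5: row=10, L[10]='p', prepend. Next row=LF[10]=5
  step 6: row=5, L[5]='q', prepend. Next row=LF[5]=9
  step 7: row=9, L[9]='p', prepend. Next row=LF[9]=4
  step 8: row=4, L[4]='q', prepend. Next row=LF[4]=8
  step 9: row=8, L[8]='p', prepend. Next row=LF[8]=3
  step 10: row=3, L[3]='q', prepend. Next row=LF[3]=7
  step 11: row=7, L[7]='p', prepend. Next row=LF[7]=2
Reversed output: pqpqpqpqqp$

Answer: pqpqpqpqqp$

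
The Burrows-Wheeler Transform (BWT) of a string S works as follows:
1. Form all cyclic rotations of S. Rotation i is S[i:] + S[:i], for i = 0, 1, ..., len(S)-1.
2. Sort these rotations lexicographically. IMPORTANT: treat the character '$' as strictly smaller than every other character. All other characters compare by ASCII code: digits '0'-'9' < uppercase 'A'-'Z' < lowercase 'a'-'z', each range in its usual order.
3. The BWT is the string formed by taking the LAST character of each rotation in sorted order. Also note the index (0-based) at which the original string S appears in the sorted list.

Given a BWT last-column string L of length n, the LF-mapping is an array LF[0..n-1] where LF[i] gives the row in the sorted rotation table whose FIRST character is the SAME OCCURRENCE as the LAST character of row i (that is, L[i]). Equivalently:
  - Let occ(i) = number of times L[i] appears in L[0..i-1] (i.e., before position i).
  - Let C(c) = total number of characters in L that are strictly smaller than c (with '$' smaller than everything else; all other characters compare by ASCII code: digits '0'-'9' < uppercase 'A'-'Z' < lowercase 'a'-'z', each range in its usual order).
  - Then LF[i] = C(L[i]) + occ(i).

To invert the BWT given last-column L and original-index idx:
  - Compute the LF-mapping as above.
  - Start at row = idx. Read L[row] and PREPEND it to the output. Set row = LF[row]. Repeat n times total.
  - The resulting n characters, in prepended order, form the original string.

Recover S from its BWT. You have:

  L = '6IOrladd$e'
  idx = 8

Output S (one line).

Answer: ladderOI6$

Derivation:
LF mapping: 1 2 3 9 8 4 5 6 0 7
Walk LF starting at row 8, prepending L[row]:
  step 1: row=8, L[8]='$', prepend. Next row=LF[8]=0
  step 2: row=0, L[0]='6', prepend. Next row=LF[0]=1
  step 3: row=1, L[1]='I', prepend. Next row=LF[1]=2
  step 4: row=2, L[2]='O', prepend. Next row=LF[2]=3
  step 5: row=3, L[3]='r', prepend. Next row=LF[3]=9
  step 6: row=9, L[9]='e', prepend. Next row=LF[9]=7
  step 7: row=7, L[7]='d', prepend. Next row=LF[7]=6
  step 8: row=6, L[6]='d', prepend. Next row=LF[6]=5
  step 9: row=5, L[5]='a', prepend. Next row=LF[5]=4
  step 10: row=4, L[4]='l', prepend. Next row=LF[4]=8
Reversed output: ladderOI6$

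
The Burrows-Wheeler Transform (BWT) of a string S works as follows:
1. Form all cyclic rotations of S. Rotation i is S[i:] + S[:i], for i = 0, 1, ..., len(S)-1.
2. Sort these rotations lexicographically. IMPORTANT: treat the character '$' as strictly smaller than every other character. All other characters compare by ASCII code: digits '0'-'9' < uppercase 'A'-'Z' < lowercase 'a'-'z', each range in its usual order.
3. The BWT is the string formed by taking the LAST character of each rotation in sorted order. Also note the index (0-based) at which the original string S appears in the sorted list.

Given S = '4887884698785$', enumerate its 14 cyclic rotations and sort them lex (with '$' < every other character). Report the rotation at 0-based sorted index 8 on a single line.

All 14 rotations (rotation i = S[i:]+S[:i]):
  rot[0] = 4887884698785$
  rot[1] = 887884698785$4
  rot[2] = 87884698785$48
  rot[3] = 7884698785$488
  rot[4] = 884698785$4887
  rot[5] = 84698785$48878
  rot[6] = 4698785$488788
  rot[7] = 698785$4887884
  rot[8] = 98785$48878846
  rot[9] = 8785$488788469
  rot[10] = 785$4887884698
  rot[11] = 85$48878846987
  rot[12] = 5$488788469878
  rot[13] = $4887884698785
Sorted (with $ < everything):
  sorted[0] = $4887884698785
  sorted[1] = 4698785$488788
  sorted[2] = 4887884698785$
  sorted[3] = 5$488788469878
  sorted[4] = 698785$4887884
  sorted[5] = 785$4887884698
  sorted[6] = 7884698785$488
  sorted[7] = 84698785$48878
  sorted[8] = 85$48878846987
  sorted[9] = 8785$488788469
  sorted[10] = 87884698785$48
  sorted[11] = 884698785$4887
  sorted[12] = 887884698785$4
  sorted[13] = 98785$48878846
sorted[8] = 85$48878846987

Answer: 85$48878846987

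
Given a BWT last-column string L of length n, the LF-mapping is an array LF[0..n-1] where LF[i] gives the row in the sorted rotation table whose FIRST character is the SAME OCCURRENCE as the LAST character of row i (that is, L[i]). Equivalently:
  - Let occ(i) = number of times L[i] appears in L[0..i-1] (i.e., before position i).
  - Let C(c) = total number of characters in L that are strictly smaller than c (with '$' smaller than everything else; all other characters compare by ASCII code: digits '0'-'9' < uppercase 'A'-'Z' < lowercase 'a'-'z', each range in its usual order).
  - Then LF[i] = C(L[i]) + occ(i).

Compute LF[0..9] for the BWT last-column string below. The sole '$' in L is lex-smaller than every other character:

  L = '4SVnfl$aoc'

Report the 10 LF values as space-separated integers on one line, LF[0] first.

Char counts: '$':1, '4':1, 'S':1, 'V':1, 'a':1, 'c':1, 'f':1, 'l':1, 'n':1, 'o':1
C (first-col start): C('$')=0, C('4')=1, C('S')=2, C('V')=3, C('a')=4, C('c')=5, C('f')=6, C('l')=7, C('n')=8, C('o')=9
L[0]='4': occ=0, LF[0]=C('4')+0=1+0=1
L[1]='S': occ=0, LF[1]=C('S')+0=2+0=2
L[2]='V': occ=0, LF[2]=C('V')+0=3+0=3
L[3]='n': occ=0, LF[3]=C('n')+0=8+0=8
L[4]='f': occ=0, LF[4]=C('f')+0=6+0=6
L[5]='l': occ=0, LF[5]=C('l')+0=7+0=7
L[6]='$': occ=0, LF[6]=C('$')+0=0+0=0
L[7]='a': occ=0, LF[7]=C('a')+0=4+0=4
L[8]='o': occ=0, LF[8]=C('o')+0=9+0=9
L[9]='c': occ=0, LF[9]=C('c')+0=5+0=5

Answer: 1 2 3 8 6 7 0 4 9 5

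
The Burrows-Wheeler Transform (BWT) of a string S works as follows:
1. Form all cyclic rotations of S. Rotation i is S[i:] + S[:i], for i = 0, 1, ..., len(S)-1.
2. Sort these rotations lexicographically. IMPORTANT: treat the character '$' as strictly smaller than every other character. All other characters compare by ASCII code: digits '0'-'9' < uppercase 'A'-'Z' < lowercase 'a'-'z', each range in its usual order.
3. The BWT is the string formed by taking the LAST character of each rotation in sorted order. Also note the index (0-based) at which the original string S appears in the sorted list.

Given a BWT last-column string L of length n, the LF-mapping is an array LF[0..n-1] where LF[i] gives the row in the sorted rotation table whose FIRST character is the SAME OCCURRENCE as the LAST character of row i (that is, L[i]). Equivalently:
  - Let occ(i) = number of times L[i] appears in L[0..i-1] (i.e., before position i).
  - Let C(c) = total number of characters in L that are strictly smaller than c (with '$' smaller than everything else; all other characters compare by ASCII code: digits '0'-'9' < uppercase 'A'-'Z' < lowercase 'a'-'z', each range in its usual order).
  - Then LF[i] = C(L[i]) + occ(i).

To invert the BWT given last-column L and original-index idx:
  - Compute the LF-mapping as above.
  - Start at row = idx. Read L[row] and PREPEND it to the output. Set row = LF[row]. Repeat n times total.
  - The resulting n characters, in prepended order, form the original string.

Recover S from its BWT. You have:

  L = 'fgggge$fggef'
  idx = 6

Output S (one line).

Answer: gefggfgeggf$

Derivation:
LF mapping: 3 6 7 8 9 1 0 4 10 11 2 5
Walk LF starting at row 6, prepending L[row]:
  step 1: row=6, L[6]='$', prepend. Next row=LF[6]=0
  step 2: row=0, L[0]='f', prepend. Next row=LF[0]=3
  step 3: row=3, L[3]='g', prepend. Next row=LF[3]=8
  step 4: row=8, L[8]='g', prepend. Next row=LF[8]=10
  step 5: row=10, L[10]='e', prepend. Next row=LF[10]=2
  step 6: row=2, L[2]='g', prepend. Next row=LF[2]=7
  step 7: row=7, L[7]='f', prepend. Next row=LF[7]=4
  step 8: row=4, L[4]='g', prepend. Next row=LF[4]=9
  step 9: row=9, L[9]='g', prepend. Next row=LF[9]=11
  step 10: row=11, L[11]='f', prepend. Next row=LF[11]=5
  step 11: row=5, L[5]='e', prepend. Next row=LF[5]=1
  step 12: row=1, L[1]='g', prepend. Next row=LF[1]=6
Reversed output: gefggfgeggf$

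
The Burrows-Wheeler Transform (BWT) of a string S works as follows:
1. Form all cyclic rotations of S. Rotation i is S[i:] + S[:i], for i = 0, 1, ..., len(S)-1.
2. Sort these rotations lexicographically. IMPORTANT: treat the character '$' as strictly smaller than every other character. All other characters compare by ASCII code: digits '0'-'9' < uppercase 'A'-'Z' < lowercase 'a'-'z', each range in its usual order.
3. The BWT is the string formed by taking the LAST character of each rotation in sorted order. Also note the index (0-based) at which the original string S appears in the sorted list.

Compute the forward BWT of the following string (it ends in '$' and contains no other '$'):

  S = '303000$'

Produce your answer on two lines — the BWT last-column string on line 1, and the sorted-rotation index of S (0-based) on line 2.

All 7 rotations (rotation i = S[i:]+S[:i]):
  rot[0] = 303000$
  rot[1] = 03000$3
  rot[2] = 3000$30
  rot[3] = 000$303
  rot[4] = 00$3030
  rot[5] = 0$30300
  rot[6] = $303000
Sorted (with $ < everything):
  sorted[0] = $303000  (last char: '0')
  sorted[1] = 0$30300  (last char: '0')
  sorted[2] = 00$3030  (last char: '0')
  sorted[3] = 000$303  (last char: '3')
  sorted[4] = 03000$3  (last char: '3')
  sorted[5] = 3000$30  (last char: '0')
  sorted[6] = 303000$  (last char: '$')
Last column: 000330$
Original string S is at sorted index 6

Answer: 000330$
6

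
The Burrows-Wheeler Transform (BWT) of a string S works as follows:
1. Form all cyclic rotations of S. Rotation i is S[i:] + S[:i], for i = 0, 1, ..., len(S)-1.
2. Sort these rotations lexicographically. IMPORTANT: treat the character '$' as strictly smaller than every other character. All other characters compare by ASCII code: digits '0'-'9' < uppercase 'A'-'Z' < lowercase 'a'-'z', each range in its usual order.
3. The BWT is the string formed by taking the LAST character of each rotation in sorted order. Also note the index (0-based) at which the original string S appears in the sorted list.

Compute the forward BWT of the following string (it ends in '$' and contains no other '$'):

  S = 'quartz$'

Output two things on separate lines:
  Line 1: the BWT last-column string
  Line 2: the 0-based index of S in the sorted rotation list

All 7 rotations (rotation i = S[i:]+S[:i]):
  rot[0] = quartz$
  rot[1] = uartz$q
  rot[2] = artz$qu
  rot[3] = rtz$qua
  rot[4] = tz$quar
  rot[5] = z$quart
  rot[6] = $quartz
Sorted (with $ < everything):
  sorted[0] = $quartz  (last char: 'z')
  sorted[1] = artz$qu  (last char: 'u')
  sorted[2] = quartz$  (last char: '$')
  sorted[3] = rtz$qua  (last char: 'a')
  sorted[4] = tz$quar  (last char: 'r')
  sorted[5] = uartz$q  (last char: 'q')
  sorted[6] = z$quart  (last char: 't')
Last column: zu$arqt
Original string S is at sorted index 2

Answer: zu$arqt
2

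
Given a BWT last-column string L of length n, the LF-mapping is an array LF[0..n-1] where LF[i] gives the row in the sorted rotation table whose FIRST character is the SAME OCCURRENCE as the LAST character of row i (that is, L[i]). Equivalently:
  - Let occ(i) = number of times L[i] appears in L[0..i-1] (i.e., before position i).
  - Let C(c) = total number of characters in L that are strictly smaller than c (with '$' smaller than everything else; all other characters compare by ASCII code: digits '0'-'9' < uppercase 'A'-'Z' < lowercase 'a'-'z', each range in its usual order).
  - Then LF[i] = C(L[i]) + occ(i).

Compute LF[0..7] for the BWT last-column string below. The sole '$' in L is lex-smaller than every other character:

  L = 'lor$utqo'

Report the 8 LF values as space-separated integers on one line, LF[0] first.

Char counts: '$':1, 'l':1, 'o':2, 'q':1, 'r':1, 't':1, 'u':1
C (first-col start): C('$')=0, C('l')=1, C('o')=2, C('q')=4, C('r')=5, C('t')=6, C('u')=7
L[0]='l': occ=0, LF[0]=C('l')+0=1+0=1
L[1]='o': occ=0, LF[1]=C('o')+0=2+0=2
L[2]='r': occ=0, LF[2]=C('r')+0=5+0=5
L[3]='$': occ=0, LF[3]=C('$')+0=0+0=0
L[4]='u': occ=0, LF[4]=C('u')+0=7+0=7
L[5]='t': occ=0, LF[5]=C('t')+0=6+0=6
L[6]='q': occ=0, LF[6]=C('q')+0=4+0=4
L[7]='o': occ=1, LF[7]=C('o')+1=2+1=3

Answer: 1 2 5 0 7 6 4 3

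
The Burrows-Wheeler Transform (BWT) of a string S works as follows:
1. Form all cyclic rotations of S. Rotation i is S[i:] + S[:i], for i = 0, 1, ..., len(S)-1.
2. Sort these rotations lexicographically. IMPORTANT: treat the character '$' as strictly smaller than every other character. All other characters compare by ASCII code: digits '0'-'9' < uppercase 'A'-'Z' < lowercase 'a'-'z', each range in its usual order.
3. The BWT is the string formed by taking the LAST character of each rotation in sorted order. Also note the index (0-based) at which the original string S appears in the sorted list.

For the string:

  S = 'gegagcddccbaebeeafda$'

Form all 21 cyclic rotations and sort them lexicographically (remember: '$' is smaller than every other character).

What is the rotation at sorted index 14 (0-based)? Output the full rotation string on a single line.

Answer: ebeeafda$gegagcddccba

Derivation:
All 21 rotations (rotation i = S[i:]+S[:i]):
  rot[0] = gegagcddccbaebeeafda$
  rot[1] = egagcddccbaebeeafda$g
  rot[2] = gagcddccbaebeeafda$ge
  rot[3] = agcddccbaebeeafda$geg
  rot[4] = gcddccbaebeeafda$gega
  rot[5] = cddccbaebeeafda$gegag
  rot[6] = ddccbaebeeafda$gegagc
  rot[7] = dccbaebeeafda$gegagcd
  rot[8] = ccbaebeeafda$gegagcdd
  rot[9] = cbaebeeafda$gegagcddc
  rot[10] = baebeeafda$gegagcddcc
  rot[11] = aebeeafda$gegagcddccb
  rot[12] = ebeeafda$gegagcddccba
  rot[13] = beeafda$gegagcddccbae
  rot[14] = eeafda$gegagcddccbaeb
  rot[15] = eafda$gegagcddccbaebe
  rot[16] = afda$gegagcddccbaebee
  rot[17] = fda$gegagcddccbaebeea
  rot[18] = da$gegagcddccbaebeeaf
  rot[19] = a$gegagcddccbaebeeafd
  rot[20] = $gegagcddccbaebeeafda
Sorted (with $ < everything):
  sorted[0] = $gegagcddccbaebeeafda
  sorted[1] = a$gegagcddccbaebeeafd
  sorted[2] = aebeeafda$gegagcddccb
  sorted[3] = afda$gegagcddccbaebee
  sorted[4] = agcddccbaebeeafda$geg
  sorted[5] = baebeeafda$gegagcddcc
  sorted[6] = beeafda$gegagcddccbae
  sorted[7] = cbaebeeafda$gegagcddc
  sorted[8] = ccbaebeeafda$gegagcdd
  sorted[9] = cddccbaebeeafda$gegag
  sorted[10] = da$gegagcddccbaebeeaf
  sorted[11] = dccbaebeeafda$gegagcd
  sorted[12] = ddccbaebeeafda$gegagc
  sorted[13] = eafda$gegagcddccbaebe
  sorted[14] = ebeeafda$gegagcddccba
  sorted[15] = eeafda$gegagcddccbaeb
  sorted[16] = egagcddccbaebeeafda$g
  sorted[17] = fda$gegagcddccbaebeea
  sorted[18] = gagcddccbaebeeafda$ge
  sorted[19] = gcddccbaebeeafda$gega
  sorted[20] = gegagcddccbaebeeafda$
sorted[14] = ebeeafda$gegagcddccba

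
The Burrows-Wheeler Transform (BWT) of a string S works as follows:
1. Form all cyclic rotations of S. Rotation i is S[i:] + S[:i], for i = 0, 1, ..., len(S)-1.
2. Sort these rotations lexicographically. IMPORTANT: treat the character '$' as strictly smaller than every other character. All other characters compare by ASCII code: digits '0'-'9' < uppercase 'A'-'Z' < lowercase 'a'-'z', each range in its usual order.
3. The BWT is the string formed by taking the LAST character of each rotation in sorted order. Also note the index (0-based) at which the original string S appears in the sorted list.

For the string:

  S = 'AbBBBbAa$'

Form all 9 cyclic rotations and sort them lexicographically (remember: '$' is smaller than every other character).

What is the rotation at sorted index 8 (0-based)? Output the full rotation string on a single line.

All 9 rotations (rotation i = S[i:]+S[:i]):
  rot[0] = AbBBBbAa$
  rot[1] = bBBBbAa$A
  rot[2] = BBBbAa$Ab
  rot[3] = BBbAa$AbB
  rot[4] = BbAa$AbBB
  rot[5] = bAa$AbBBB
  rot[6] = Aa$AbBBBb
  rot[7] = a$AbBBBbA
  rot[8] = $AbBBBbAa
Sorted (with $ < everything):
  sorted[0] = $AbBBBbAa
  sorted[1] = Aa$AbBBBb
  sorted[2] = AbBBBbAa$
  sorted[3] = BBBbAa$Ab
  sorted[4] = BBbAa$AbB
  sorted[5] = BbAa$AbBB
  sorted[6] = a$AbBBBbA
  sorted[7] = bAa$AbBBB
  sorted[8] = bBBBbAa$A
sorted[8] = bBBBbAa$A

Answer: bBBBbAa$A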